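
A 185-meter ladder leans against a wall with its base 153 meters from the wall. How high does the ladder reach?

The ladder, wall, and ground form a right triangle with hypotenuse 185 and one leg 153.
By the Pythagorean theorem: h² = 185² - 153² = 34225 - 23409 = 10816
h = √10816 = 104 meters

104 meters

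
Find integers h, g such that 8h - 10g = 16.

Step 1: Check solvability.
gcd(8, 10) = 2
Since 2 divides 16, solutions exist.

Step 2: Apply extended Euclidean algorithm to find gcd.
We find integers such that 8*x0 + 10*y0 = 2

Step 3: Scale the particular solution.
Multiply by 16/2 = 8:
h = -8, g = -8

Step 4: Verify.
8*(-8) - 10*(-8) = 16 = 16 ✓

h = -8, g = -8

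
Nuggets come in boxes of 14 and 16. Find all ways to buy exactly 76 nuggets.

We need non-negative integers (x, y) with 14x + 16y = 76.
For each x in 0..5, check if 76 - 14x is a non-negative multiple of 16.
x = 2: 16y = 48, y = 3 ✓

(2 boxes of 14, 3 boxes of 16)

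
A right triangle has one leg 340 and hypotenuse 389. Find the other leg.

a² = c² - b² = 151321 - 115600 = 35721
a = 189

189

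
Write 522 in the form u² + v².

We need to find integers u, v > 0 such that u² + v² = 522.
Trying u = 9: v² = 522 - 9² = 522 - 81 = 441
v = 21
Check: 9² + 21² = 81 + 441 = 522 ✓

522 = 9² + 21²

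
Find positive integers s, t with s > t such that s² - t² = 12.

Factor: s² - t² = (s+t)(s-t) = 12.
We need two factors of 12 with the same parity.
Use s+t = 6 and s-t = 2 (product 6·2 = 12).
Adding: 2s = 8, so s = 4.
Subtracting: 2t = 4, so t = 2.
Check: 4² - 2² = 16 - 4 = 12 ✓

s = 4, t = 2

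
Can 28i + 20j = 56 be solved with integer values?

Step 1: Compute gcd(28, 20).
gcd(28, 20) = 4

Step 2: Check divisibility.
Does 4 divide 56? 56 = 4 x 14, so yes.

By the theorem on linear Diophantine equations, 28i + 20j = 56 has integer solutions if and only if gcd(28, 20) divides 56. Since 4 | 56, solutions exist.

Yes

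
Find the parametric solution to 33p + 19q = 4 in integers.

Step 1: Compute gcd(33, 19) = 1.
Since 1 divides 4, solutions exist.

Step 2: Find a particular solution using extended Euclidean algorithm.
We get p₀ = -16, q₀ = 28.
Check: 33*-16 + 19*28 = 4 = 4 ✓

Step 3: Write the general solution.
p = -16 + (19/1)t = -16 + 19t
q = 28 - (33/1)t = 28 - 33t
for any integer t.

p = -16 + 19t, q = 28 - 33t for integer t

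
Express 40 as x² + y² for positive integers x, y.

We need to find integers x, y > 0 such that x² + y² = 40.
Trying x = 2: y² = 40 - 2² = 40 - 4 = 36
y = 6
Check: 2² + 6² = 4 + 36 = 40 ✓

40 = 2² + 6²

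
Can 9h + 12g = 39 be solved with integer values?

Step 1: Compute gcd(9, 12).
gcd(9, 12) = 3

Step 2: Check divisibility.
Does 3 divide 39? 39 = 3 x 13, so yes.

By the theorem on linear Diophantine equations, 9h + 12g = 39 has integer solutions if and only if gcd(9, 12) divides 39. Since 3 | 39, solutions exist.

Yes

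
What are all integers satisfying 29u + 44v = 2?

Step 1: Compute gcd(29, 44) = 1.
Since 1 divides 2, solutions exist.

Step 2: Find a particular solution using extended Euclidean algorithm.
We get u₀ = -6, v₀ = 4.
Check: 29*-6 + 44*4 = 2 = 2 ✓

Step 3: Write the general solution.
u = -6 + (44/1)t = -6 + 44t
v = 4 - (29/1)t = 4 - 29t
for any integer t.

u = -6 + 44t, v = 4 - 29t for integer t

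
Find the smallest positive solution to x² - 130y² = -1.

We need x² = 130y² - 1. Try successive y:
y = 1: x² = 130·1² - 1 = 129, not a perfect square
y = 2: x² = 130·2² - 1 = 519, not a perfect square
y = 3: x² = 130·3² - 1 = 1169, not a perfect square
...
y = 5: x² = 130·5² - 1 = 3249 = 57² ✓
Check: 57² - 130·5² = 3249 - 3250 = -1 ✓

x = 57, y = 5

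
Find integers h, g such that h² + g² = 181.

We need to find integers h, g > 0 such that h² + g² = 181.
Trying h = 9: g² = 181 - 9² = 181 - 81 = 100
g = 10
Check: 9² + 10² = 81 + 100 = 181 ✓

181 = 9² + 10²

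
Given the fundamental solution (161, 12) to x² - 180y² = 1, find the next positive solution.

Solutions to x² - Dy² = 1 are generated by powers of (x₀ + y₀√D).
The next solution satisfies x₁ + y₁√180 = (x₀ + y₀√180)², giving:
x₁ = x₀² + 180y₀² = 161² + 180·12² = 25921 + 25920 = 51841
y₁ = 2x₀y₀ = 2·161·12 = 3864

Verify: 51841² - 180·3864² = 2687489281 - 2687489280 = 1 ✓

x = 51841, y = 3864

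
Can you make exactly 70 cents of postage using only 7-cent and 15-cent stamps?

We need non-negative x, y with 7x + 15y = 70.
gcd(7, 15) = 1 divides 70, so integer solutions exist.
Search for a non-negative one: x = 10 gives 15y = 70 - 70 = 0, so y = 0.
Check: 7·10 + 15·0 = 70 ✓

Yes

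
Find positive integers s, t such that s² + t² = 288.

Search for s with 288 - s² a perfect square.
s = 12: 288 - 12² = 288 - 144 = 144 = 12² ✓
So s = 12, t = 12.

s = 12, t = 12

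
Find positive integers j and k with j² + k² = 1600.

We need to find integers j, k > 0 such that j² + k² = 1600.
Trying j = 24: k² = 1600 - 24² = 1600 - 576 = 1024
k = 32
Check: 24² + 32² = 576 + 1024 = 1600 ✓

1600 = 24² + 32²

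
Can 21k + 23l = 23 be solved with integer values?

Step 1: Compute gcd(21, 23).
gcd(21, 23) = 1

Step 2: Check divisibility.
Does 1 divide 23? 23 = 1 x 23, so yes.

By the theorem on linear Diophantine equations, 21k + 23l = 23 has integer solutions if and only if gcd(21, 23) divides 23. Since 1 | 23, solutions exist.

Yes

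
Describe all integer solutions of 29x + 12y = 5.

Step 1: Compute gcd(29, 12) = 1.
Since 1 divides 5, solutions exist.

Step 2: Find a particular solution using extended Euclidean algorithm.
We get x₀ = 25, y₀ = -60.
Check: 29*25 + 12*-60 = 5 = 5 ✓

Step 3: Write the general solution.
x = 25 + (12/1)t = 25 + 12t
y = -60 - (29/1)t = -60 - 29t
for any integer t.

x = 25 + 12t, y = -60 - 29t for integer t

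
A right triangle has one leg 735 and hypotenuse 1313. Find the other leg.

b² = c² - a² = 1723969 - 540225 = 1183744
b = 1088

1088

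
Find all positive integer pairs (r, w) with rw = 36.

The positive divisors of 36 are: 1, 2, 3, 4, 6, 9, 12, 18, 36.
Each divisor d gives the pair (d, 36/d):
(1, 36), (2, 18), (3, 12), (4, 9), (6, 6), (9, 4), (12, 3), (18, 2), (36, 1)

(1, 36), (2, 18), (3, 12), (4, 9), (6, 6), (9, 4), (12, 3), (18, 2), (36, 1)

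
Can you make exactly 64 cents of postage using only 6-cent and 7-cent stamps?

We need non-negative x, y with 6x + 7y = 64.
gcd(6, 7) = 1 divides 64, so integer solutions exist.
Search for a non-negative one: x = 6 gives 7y = 64 - 36 = 28, so y = 4.
Check: 6·6 + 7·4 = 64 ✓

Yes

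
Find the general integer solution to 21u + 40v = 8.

Step 1: Compute gcd(21, 40) = 1.
Since 1 divides 8, solutions exist.

Step 2: Find a particular solution using extended Euclidean algorithm.
We get u₀ = -152, v₀ = 80.
Check: 21*-152 + 40*80 = 8 = 8 ✓

Step 3: Write the general solution.
u = -152 + (40/1)t = -152 + 40t
v = 80 - (21/1)t = 80 - 21t
for any integer t.

u = -152 + 40t, v = 80 - 21t for integer t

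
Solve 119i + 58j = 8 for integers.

Step 1: Check solvability.
gcd(119, 58) = 1
Since 1 divides 8, solutions exist.

Step 2: Apply extended Euclidean algorithm to find gcd.
We find integers such that 119*x0 + 58*y0 = 1

Step 3: Scale the particular solution.
Multiply by 8/1 = 8:
i = -152, j = 312

Step 4: Verify.
119*(-152) + 58*(312) = 8 = 8 ✓

i = -152, j = 312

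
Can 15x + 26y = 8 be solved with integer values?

Step 1: Compute gcd(15, 26).
gcd(15, 26) = 1

Step 2: Check divisibility.
Does 1 divide 8? 8 = 1 x 8, so yes.

By the theorem on linear Diophantine equations, 15x + 26y = 8 has integer solutions if and only if gcd(15, 26) divides 8. Since 1 | 8, solutions exist.

Yes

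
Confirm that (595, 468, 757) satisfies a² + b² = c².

Compute a² + b² = 595² + 468² = 354025 + 219024 = 573049
Compute c² = 757² = 573049
Since 573049 = 573049, confirmed.

Yes, it is a Pythagorean triple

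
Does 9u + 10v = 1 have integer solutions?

Step 1: Compute gcd(9, 10).
gcd(9, 10) = 1

Step 2: Check divisibility.
Does 1 divide 1? 1 = 1 x 1, so yes.

By the theorem on linear Diophantine equations, 9u + 10v = 1 has integer solutions if and only if gcd(9, 10) divides 1. Since 1 | 1, solutions exist.

Yes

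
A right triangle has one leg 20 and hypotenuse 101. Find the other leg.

a² = c² - b² = 10201 - 400 = 9801
a = 99

99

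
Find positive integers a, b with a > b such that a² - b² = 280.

Factor: a² - b² = (a+b)(a-b) = 280.
We need two factors of 280 with the same parity.
Use a+b = 140 and a-b = 2 (product 140·2 = 280).
Adding: 2a = 142, so a = 71.
Subtracting: 2b = 138, so b = 69.
Check: 71² - 69² = 5041 - 4761 = 280 ✓

a = 71, b = 69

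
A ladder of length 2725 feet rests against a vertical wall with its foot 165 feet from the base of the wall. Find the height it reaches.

The ladder, wall, and ground form a right triangle with hypotenuse 2725 and one leg 165.
By the Pythagorean theorem: h² = 2725² - 165² = 7425625 - 27225 = 7398400
h = √7398400 = 2720 feet

2720 feet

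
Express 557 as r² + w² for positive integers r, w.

We need to find integers r, w > 0 such that r² + w² = 557.
Trying r = 14: w² = 557 - 14² = 557 - 196 = 361
w = 19
Check: 14² + 19² = 196 + 361 = 557 ✓

557 = 14² + 19²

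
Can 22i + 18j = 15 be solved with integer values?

Step 1: Compute gcd(22, 18).
gcd(22, 18) = 2

Step 2: Check divisibility.
Does 2 divide 15? 15 = 2 x 7 + 1, so no.

By the theorem on linear Diophantine equations, 22i + 18j = 15 has integer solutions if and only if gcd(22, 18) divides 15. Since 2 does not divide 15, no solutions exist.

No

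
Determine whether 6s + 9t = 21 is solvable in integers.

Step 1: Compute gcd(6, 9).
gcd(6, 9) = 3

Step 2: Check divisibility.
Does 3 divide 21? 21 = 3 x 7, so yes.

By the theorem on linear Diophantine equations, 6s + 9t = 21 has integer solutions if and only if gcd(6, 9) divides 21. Since 3 | 21, solutions exist.

Yes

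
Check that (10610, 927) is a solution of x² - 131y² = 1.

Compute x² = 10610² = 112572100
Compute 131y² = 131·927² = 131·859329 = 112572099
x² - 131y² = 112572100 - 112572099 = 1
Since this equals 1, (10610, 927) is a solution.

Yes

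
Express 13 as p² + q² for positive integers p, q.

We need to find integers p, q > 0 such that p² + q² = 13.
Trying p = 2: q² = 13 - 2² = 13 - 4 = 9
q = 3
Check: 2² + 3² = 4 + 9 = 13 ✓

13 = 2² + 3²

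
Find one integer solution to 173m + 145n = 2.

Step 1: Check solvability.
gcd(173, 145) = 1
Since 1 divides 2, solutions exist.

Step 2: Apply extended Euclidean algorithm to find gcd.
We find integers such that 173*x0 + 145*y0 = 1

Step 3: Scale the particular solution.
Multiply by 2/1 = 2:
m = 114, n = -136

Step 4: Verify.
173*(114) + 145*(-136) = 2 = 2 ✓

m = 114, n = -136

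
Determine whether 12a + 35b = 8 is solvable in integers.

Step 1: Compute gcd(12, 35).
gcd(12, 35) = 1

Step 2: Check divisibility.
Does 1 divide 8? 8 = 1 x 8, so yes.

By the theorem on linear Diophantine equations, 12a + 35b = 8 has integer solutions if and only if gcd(12, 35) divides 8. Since 1 | 8, solutions exist.

Yes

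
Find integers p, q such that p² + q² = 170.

We need to find integers p, q > 0 such that p² + q² = 170.
Trying p = 1: q² = 170 - 1² = 170 - 1 = 169
q = 13
Check: 1² + 13² = 1 + 169 = 170 ✓

170 = 1² + 13²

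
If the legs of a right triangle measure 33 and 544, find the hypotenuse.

c² = a² + b² = 33² + 544² = 1089 + 295936 = 297025
c = 545

545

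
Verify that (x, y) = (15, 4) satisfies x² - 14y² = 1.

Compute x² = 15² = 225
Compute 14y² = 14·4² = 14·16 = 224
x² - 14y² = 225 - 224 = 1
Since this equals 1, (15, 4) is a solution.

Yes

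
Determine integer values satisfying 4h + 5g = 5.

Step 1: Check solvability.
gcd(4, 5) = 1
Since 1 divides 5, solutions exist.

Step 2: Apply extended Euclidean algorithm to find gcd.
We find integers such that 4*x0 + 5*y0 = 1

Step 3: Scale the particular solution.
Multiply by 5/1 = 5:
h = -5, g = 5

Step 4: Verify.
4*(-5) + 5*(5) = 5 = 5 ✓

h = -5, g = 5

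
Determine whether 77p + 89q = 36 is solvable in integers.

Step 1: Compute gcd(77, 89).
gcd(77, 89) = 1

Step 2: Check divisibility.
Does 1 divide 36? 36 = 1 x 36, so yes.

By the theorem on linear Diophantine equations, 77p + 89q = 36 has integer solutions if and only if gcd(77, 89) divides 36. Since 1 | 36, solutions exist.

Yes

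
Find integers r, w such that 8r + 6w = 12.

Step 1: Check solvability.
gcd(8, 6) = 2
Since 2 divides 12, solutions exist.

Step 2: Apply extended Euclidean algorithm to find gcd.
We find integers such that 8*x0 + 6*y0 = 2

Step 3: Scale the particular solution.
Multiply by 12/2 = 6:
r = 6, w = -6

Step 4: Verify.
8*(6) + 6*(-6) = 12 = 12 ✓

r = 6, w = -6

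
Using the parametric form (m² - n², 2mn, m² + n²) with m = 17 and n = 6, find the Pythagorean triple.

a = m² - n² = 289 - 36 = 253
b = 2mn = 2·17·6 = 204
c = m² + n² = 289 + 36 = 325
Verify: 253² + 204² = 64009 + 41616 = 105625 = 325² ✓

(253, 204, 325)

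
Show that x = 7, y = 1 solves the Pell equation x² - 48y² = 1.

Compute x² = 7² = 49
Compute 48y² = 48·1² = 48·1 = 48
x² - 48y² = 49 - 48 = 1
Since this equals 1, (7, 1) is a solution.

Yes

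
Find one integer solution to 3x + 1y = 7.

Step 1: Check solvability.
gcd(3, 1) = 1
Since 1 divides 7, solutions exist.

Step 2: Apply extended Euclidean algorithm to find gcd.
We find integers such that 3*x0 + 1*y0 = 1

Step 3: Scale the particular solution.
Multiply by 7/1 = 7:
x = 0, y = 7

Step 4: Verify.
3*(0) + 1*(7) = 7 = 7 ✓

x = 0, y = 7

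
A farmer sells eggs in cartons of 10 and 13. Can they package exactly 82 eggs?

We need non-negative a, b with 10a + 13b = 82.
gcd(10, 13) = 1 divides 82.
Try a = 3: 13b = 82 - 30 = 52, so b = 4.
One way: 3 cartons of 10 and 4 cartons of 13.

Yes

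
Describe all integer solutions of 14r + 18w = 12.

Step 1: Compute gcd(14, 18) = 2.
Since 2 divides 12, solutions exist.

Step 2: Find a particular solution using extended Euclidean algorithm.
We get r₀ = 24, w₀ = -18.
Check: 14*24 + 18*-18 = 12 = 12 ✓

Step 3: Write the general solution.
r = 24 + (18/2)t = 24 + 9t
w = -18 - (14/2)t = -18 - 7t
for any integer t.

r = 24 + 9t, w = -18 - 7t for integer t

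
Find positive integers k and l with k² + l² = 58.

We need to find integers k, l > 0 such that k² + l² = 58.
Trying k = 3: l² = 58 - 3² = 58 - 9 = 49
l = 7
Check: 3² + 7² = 9 + 49 = 58 ✓

58 = 3² + 7²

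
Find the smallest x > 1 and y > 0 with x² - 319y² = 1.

We seek the smallest positive integers (x, y) with x² - 319y² = 1, i.e., x² = 319y² + 1.
Try successive y values:
y = 1: x² = 319·1² + 1 = 320, not a perfect square
y = 2: x² = 319·2² + 1 = 1277, not a perfect square
y = 3: x² = 319·3² + 1 = 2872, not a perfect square
... continuing the search (or via continued fractions) ...
y = 722361: x² = 319·722361² + 1 = 166455927168400, x = 12901780 ✓

Verify: 12901780² - 319·722361² = 166455927168400 - 166455927168399 = 1 ✓

x = 12901780, y = 722361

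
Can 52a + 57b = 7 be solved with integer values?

Step 1: Compute gcd(52, 57).
gcd(52, 57) = 1

Step 2: Check divisibility.
Does 1 divide 7? 7 = 1 x 7, so yes.

By the theorem on linear Diophantine equations, 52a + 57b = 7 has integer solutions if and only if gcd(52, 57) divides 7. Since 1 | 7, solutions exist.

Yes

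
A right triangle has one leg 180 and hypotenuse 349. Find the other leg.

a² = c² - b² = 121801 - 32400 = 89401
a = 299

299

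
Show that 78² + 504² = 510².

Compute a² + b² = 78² + 504² = 6084 + 254016 = 260100
Compute c² = 510² = 260100
Since 260100 = 260100, confirmed.

Yes, it is a Pythagorean triple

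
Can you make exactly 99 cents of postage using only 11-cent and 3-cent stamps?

We need non-negative x, y with 11x + 3y = 99.
gcd(11, 3) = 1 divides 99, so integer solutions exist.
Search for a non-negative one: x = 0 gives 3y = 99 - 0 = 99, so y = 33.
Check: 11·0 + 3·33 = 99 ✓

Yes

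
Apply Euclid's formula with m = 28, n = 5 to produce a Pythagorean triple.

a = m² - n² = 28² - 5² = 784 - 25 = 759
b = 2mn = 2·28·5 = 280
c = m² + n² = 784 + 25 = 809
Verify: 759² + 280² = 576081 + 78400 = 654481 = 809² ✓

(759, 280, 809)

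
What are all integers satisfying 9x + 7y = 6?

Step 1: Compute gcd(9, 7) = 1.
Since 1 divides 6, solutions exist.

Step 2: Find a particular solution using extended Euclidean algorithm.
We get x₀ = -18, y₀ = 24.
Check: 9*-18 + 7*24 = 6 = 6 ✓

Step 3: Write the general solution.
x = -18 + (7/1)t = -18 + 7t
y = 24 - (9/1)t = 24 - 9t
for any integer t.

x = -18 + 7t, y = 24 - 9t for integer t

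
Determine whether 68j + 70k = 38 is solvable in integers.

Step 1: Compute gcd(68, 70).
gcd(68, 70) = 2

Step 2: Check divisibility.
Does 2 divide 38? 38 = 2 x 19, so yes.

By the theorem on linear Diophantine equations, 68j + 70k = 38 has integer solutions if and only if gcd(68, 70) divides 38. Since 2 | 38, solutions exist.

Yes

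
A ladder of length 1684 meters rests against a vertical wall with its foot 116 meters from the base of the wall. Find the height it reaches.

The ladder, wall, and ground form a right triangle with hypotenuse 1684 and one leg 116.
By the Pythagorean theorem: h² = 1684² - 116² = 2835856 - 13456 = 2822400
h = √2822400 = 1680 meters

1680 meters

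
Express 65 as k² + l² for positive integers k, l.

We need to find integers k, l > 0 such that k² + l² = 65.
Trying k = 1: l² = 65 - 1² = 65 - 1 = 64
l = 8
Check: 1² + 8² = 1 + 64 = 65 ✓

65 = 1² + 8²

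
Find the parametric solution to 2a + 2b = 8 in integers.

Step 1: Compute gcd(2, 2) = 2.
Since 2 divides 8, solutions exist.

Step 2: Find a particular solution using extended Euclidean algorithm.
We get a₀ = 0, b₀ = 4.
Check: 2*0 + 2*4 = 8 = 8 ✓

Step 3: Write the general solution.
a = 0 + (2/2)t = 0 + 1t
b = 4 - (2/2)t = 4 - 1t
for any integer t.

a = 0 + 1t, b = 4 - 1t for integer t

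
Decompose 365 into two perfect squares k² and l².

We need to find integers k, l > 0 such that k² + l² = 365.
Trying k = 2: l² = 365 - 2² = 365 - 4 = 361
l = 19
Check: 2² + 19² = 4 + 361 = 365 ✓

365 = 2² + 19²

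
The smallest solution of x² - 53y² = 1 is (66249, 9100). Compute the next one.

Solutions to x² - Dy² = 1 are generated by powers of (x₀ + y₀√D).
The next solution satisfies x₁ + y₁√53 = (x₀ + y₀√53)², giving:
x₁ = x₀² + 53y₀² = 66249² + 53·9100² = 4388930001 + 4388930000 = 8777860001
y₁ = 2x₀y₀ = 2·66249·9100 = 1205731800

Verify: 8777860001² - 53·1205731800² = 77050826197155720001 - 77050826197155720000 = 1 ✓

x = 8777860001, y = 1205731800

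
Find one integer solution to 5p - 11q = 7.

Step 1: Check solvability.
gcd(5, 11) = 1
Since 1 divides 7, solutions exist.

Step 2: Apply extended Euclidean algorithm to find gcd.
We find integers such that 5*x0 + 11*y0 = 1

Step 3: Scale the particular solution.
Multiply by 7/1 = 7:
p = -14, q = -7

Step 4: Verify.
5*(-14) - 11*(-7) = 7 = 7 ✓

p = -14, q = -7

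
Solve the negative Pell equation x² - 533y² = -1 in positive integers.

We need x² = 533y² - 1. Try successive y:
y = 1: x² = 533·1² - 1 = 532, not a perfect square
y = 2: x² = 533·2² - 1 = 2131, not a perfect square
y = 3: x² = 533·3² - 1 = 4796, not a perfect square
...
y = 265: x² = 533·265² - 1 = 37429924 = 6118² ✓
Check: 6118² - 533·265² = 37429924 - 37429925 = -1 ✓

x = 6118, y = 265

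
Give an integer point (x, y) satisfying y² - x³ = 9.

Try small integer x values and check whether x³ + 9 is a perfect square.
x = 6: x³ + 9 = 6³ + 9 = 216 + 9 = 225
Is 225 a perfect square? 15² = 225 ✓
So (x, y) = (6, -15) is a solution.

x = 6, y = -15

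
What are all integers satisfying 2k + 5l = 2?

Step 1: Compute gcd(2, 5) = 1.
Since 1 divides 2, solutions exist.

Step 2: Find a particular solution using extended Euclidean algorithm.
We get k₀ = -4, l₀ = 2.
Check: 2*-4 + 5*2 = 2 = 2 ✓

Step 3: Write the general solution.
k = -4 + (5/1)t = -4 + 5t
l = 2 - (2/1)t = 2 - 2t
for any integer t.

k = -4 + 5t, l = 2 - 2t for integer t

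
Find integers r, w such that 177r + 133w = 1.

Step 1: Check solvability.
gcd(177, 133) = 1
Since 1 divides 1, solutions exist.

Step 2: Apply extended Euclidean algorithm to find gcd.
We find integers such that 177*x0 + 133*y0 = 1

Step 3: Scale the particular solution.
Multiply by 1/1 = 1:
r = -3, w = 4

Step 4: Verify.
177*(-3) + 133*(4) = 1 = 1 ✓

r = -3, w = 4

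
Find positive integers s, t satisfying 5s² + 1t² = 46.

Try small values of s and check whether (46 - 5s²)/1 is a perfect square.
s = 3: 5·3² = 45, so 1t² = 46 - 45 = 1, giving t² = 1, t = 1.
Check: 5·3² + 1·1² = 45 + 1 = 46 ✓

s = 3, t = 1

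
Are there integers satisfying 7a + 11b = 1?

Step 1: Compute gcd(7, 11).
gcd(7, 11) = 1

Step 2: Check divisibility.
Does 1 divide 1? 1 = 1 x 1, so yes.

By the theorem on linear Diophantine equations, 7a + 11b = 1 has integer solutions if and only if gcd(7, 11) divides 1. Since 1 | 1, solutions exist.

Yes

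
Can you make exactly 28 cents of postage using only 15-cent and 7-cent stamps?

We need non-negative x, y with 15x + 7y = 28.
gcd(15, 7) = 1 divides 28, so integer solutions exist.
Search for a non-negative one: x = 0 gives 7y = 28 - 0 = 28, so y = 4.
Check: 15·0 + 7·4 = 28 ✓

Yes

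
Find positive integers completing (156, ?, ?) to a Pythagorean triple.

We need the other leg and hypotenuse such that 156² + x² = c².
Take x = 133, c = 205: 156² + 133² = 24336 + 17689 = 42025 = 205² ✓
Triple: (133, 156, 205)

(133, 156, 205)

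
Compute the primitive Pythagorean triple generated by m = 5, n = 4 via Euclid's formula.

a = m² - n² = 25 - 16 = 9
b = 2mn = 2·5·4 = 40
c = m² + n² = 25 + 16 = 41
Verify: 9² + 40² = 81 + 1600 = 1681 = 41² ✓

(9, 40, 41)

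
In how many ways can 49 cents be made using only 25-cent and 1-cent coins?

We need non-negative integers (x, y) with 25x + 1y = 49.
For each x from 0 to 1, check if (49 - 25x) is a non-negative multiple of 1.
Solutions (x, y): (0,49), (1,24)
Count: 2

2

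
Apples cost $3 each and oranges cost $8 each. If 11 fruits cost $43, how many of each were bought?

Let a = apples, o = oranges.
a + o = 11
3a + 8o = 43
Substitute o = 11 - a:
3a + 8(11 - a) = 43
(3 - 8)a = 43 - 88
-5a = -45
a = 9, o = 11 - 9 = 2

Apples: 9, Oranges: 2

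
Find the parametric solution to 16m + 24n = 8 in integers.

Step 1: Compute gcd(16, 24) = 8.
Since 8 divides 8, solutions exist.

Step 2: Find a particular solution using extended Euclidean algorithm.
We get m₀ = -1, n₀ = 1.
Check: 16*-1 + 24*1 = 8 = 8 ✓

Step 3: Write the general solution.
m = -1 + (24/8)t = -1 + 3t
n = 1 - (16/8)t = 1 - 2t
for any integer t.

m = -1 + 3t, n = 1 - 2t for integer t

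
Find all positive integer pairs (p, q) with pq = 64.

The positive divisors of 64 are: 1, 2, 4, 8, 16, 32, 64.
Each divisor d gives the pair (d, 64/d):
(1, 64), (2, 32), (4, 16), (8, 8), (16, 4), (32, 2), (64, 1)

(1, 64), (2, 32), (4, 16), (8, 8), (16, 4), (32, 2), (64, 1)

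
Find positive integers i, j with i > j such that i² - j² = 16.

Factor: i² - j² = (i+j)(i-j) = 16.
We need two factors of 16 with the same parity.
Use i+j = 8 and i-j = 2 (product 8·2 = 16).
Adding: 2i = 10, so i = 5.
Subtracting: 2j = 6, so j = 3.
Check: 5² - 3² = 25 - 9 = 16 ✓

i = 5, j = 3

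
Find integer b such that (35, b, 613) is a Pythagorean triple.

b² = c² - a² = 613² - 35² = 375769 - 1225 = 374544
b = sqrt(374544) = 612

612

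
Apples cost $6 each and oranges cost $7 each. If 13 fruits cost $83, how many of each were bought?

Let a = apples, o = oranges.
a + o = 13
6a + 7o = 83
Substitute o = 13 - a:
6a + 7(13 - a) = 83
(6 - 7)a = 83 - 91
-1a = -8
a = 8, o = 13 - 8 = 5

Apples: 8, Oranges: 5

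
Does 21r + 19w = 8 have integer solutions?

Step 1: Compute gcd(21, 19).
gcd(21, 19) = 1

Step 2: Check divisibility.
Does 1 divide 8? 8 = 1 x 8, so yes.

By the theorem on linear Diophantine equations, 21r + 19w = 8 has integer solutions if and only if gcd(21, 19) divides 8. Since 1 | 8, solutions exist.

Yes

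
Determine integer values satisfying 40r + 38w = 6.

Step 1: Check solvability.
gcd(40, 38) = 2
Since 2 divides 6, solutions exist.

Step 2: Apply extended Euclidean algorithm to find gcd.
We find integers such that 40*x0 + 38*y0 = 2

Step 3: Scale the particular solution.
Multiply by 6/2 = 3:
r = 3, w = -3

Step 4: Verify.
40*(3) + 38*(-3) = 6 = 6 ✓

r = 3, w = -3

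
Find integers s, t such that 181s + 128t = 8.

Step 1: Check solvability.
gcd(181, 128) = 1
Since 1 divides 8, solutions exist.

Step 2: Apply extended Euclidean algorithm to find gcd.
We find integers such that 181*x0 + 128*y0 = 1

Step 3: Scale the particular solution.
Multiply by 8/1 = 8:
s = 232, t = -328

Step 4: Verify.
181*(232) + 128*(-328) = 8 = 8 ✓

s = 232, t = -328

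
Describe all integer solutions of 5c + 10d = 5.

Step 1: Compute gcd(5, 10) = 5.
Since 5 divides 5, solutions exist.

Step 2: Find a particular solution using extended Euclidean algorithm.
We get c₀ = 1, d₀ = 0.
Check: 5*1 + 10*0 = 5 = 5 ✓

Step 3: Write the general solution.
c = 1 + (10/5)t = 1 + 2t
d = 0 - (5/5)t = 0 - 1t
for any integer t.

c = 1 + 2t, d = 0 - 1t for integer t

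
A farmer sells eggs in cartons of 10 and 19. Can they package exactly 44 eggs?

We need non-negative a, b with 10a + 19b = 44.
gcd(10, 19) = 1 divides 44, but no a in [0, 4] gives non-negative b.

No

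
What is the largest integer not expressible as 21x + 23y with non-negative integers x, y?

For two coprime denominations a and b, the Frobenius number (largest value not representable as a non-negative combination) is ab - a - b.
Here gcd(21, 23) = 1, so they are coprime.
F(21, 23) = 21·23 - 21 - 23 = 483 - 44 = 439

439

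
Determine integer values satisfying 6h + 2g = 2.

Step 1: Check solvability.
gcd(6, 2) = 2
Since 2 divides 2, solutions exist.

Step 2: Apply extended Euclidean algorithm to find gcd.
We find integers such that 6*x0 + 2*y0 = 2

Step 3: Scale the particular solution.
Multiply by 2/2 = 1:
h = 0, g = 1

Step 4: Verify.
6*(0) + 2*(1) = 2 = 2 ✓

h = 0, g = 1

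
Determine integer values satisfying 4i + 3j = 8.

Step 1: Check solvability.
gcd(4, 3) = 1
Since 1 divides 8, solutions exist.

Step 2: Apply extended Euclidean algorithm to find gcd.
We find integers such that 4*x0 + 3*y0 = 1

Step 3: Scale the particular solution.
Multiply by 8/1 = 8:
i = 8, j = -8

Step 4: Verify.
4*(8) + 3*(-8) = 8 = 8 ✓

i = 8, j = -8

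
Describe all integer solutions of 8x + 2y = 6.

Step 1: Compute gcd(8, 2) = 2.
Since 2 divides 6, solutions exist.

Step 2: Find a particular solution using extended Euclidean algorithm.
We get x₀ = 0, y₀ = 3.
Check: 8*0 + 2*3 = 6 = 6 ✓

Step 3: Write the general solution.
x = 0 + (2/2)t = 0 + 1t
y = 3 - (8/2)t = 3 - 4t
for any integer t.

x = 0 + 1t, y = 3 - 4t for integer t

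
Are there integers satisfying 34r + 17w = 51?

Step 1: Compute gcd(34, 17).
gcd(34, 17) = 17

Step 2: Check divisibility.
Does 17 divide 51? 51 = 17 x 3, so yes.

By the theorem on linear Diophantine equations, 34r + 17w = 51 has integer solutions if and only if gcd(34, 17) divides 51. Since 17 | 51, solutions exist.

Yes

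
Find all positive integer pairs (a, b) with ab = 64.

The positive divisors of 64 are: 1, 2, 4, 8, 16, 32, 64.
Each divisor d gives the pair (d, 64/d):
(1, 64), (2, 32), (4, 16), (8, 8), (16, 4), (32, 2), (64, 1)

(1, 64), (2, 32), (4, 16), (8, 8), (16, 4), (32, 2), (64, 1)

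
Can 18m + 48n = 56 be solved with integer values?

Step 1: Compute gcd(18, 48).
gcd(18, 48) = 6

Step 2: Check divisibility.
Does 6 divide 56? 56 = 6 x 9 + 2, so no.

By the theorem on linear Diophantine equations, 18m + 48n = 56 has integer solutions if and only if gcd(18, 48) divides 56. Since 6 does not divide 56, no solutions exist.

No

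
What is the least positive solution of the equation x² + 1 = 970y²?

We need x² = 970y² - 1. Try successive y:
y = 1: x² = 970·1² - 1 = 969, not a perfect square
y = 2: x² = 970·2² - 1 = 3879, not a perfect square
y = 3: x² = 970·3² - 1 = 8729, not a perfect square
...
y = 10537: x² = 970·10537² - 1 = 107697517929 = 328173² ✓
Check: 328173² - 970·10537² = 107697517929 - 107697517930 = -1 ✓

x = 328173, y = 10537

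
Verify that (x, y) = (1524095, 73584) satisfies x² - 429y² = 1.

Compute x² = 1524095² = 2322865569025
Compute 429y² = 429·73584² = 429·5414605056 = 2322865569024
x² - 429y² = 2322865569025 - 2322865569024 = 1
Since this equals 1, (1524095, 73584) is a solution.

Yes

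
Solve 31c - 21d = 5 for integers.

Step 1: Check solvability.
gcd(31, 21) = 1
Since 1 divides 5, solutions exist.

Step 2: Apply extended Euclidean algorithm to find gcd.
We find integers such that 31*x0 + 21*y0 = 1

Step 3: Scale the particular solution.
Multiply by 5/1 = 5:
c = -10, d = -15

Step 4: Verify.
31*(-10) - 21*(-15) = 5 = 5 ✓

c = -10, d = -15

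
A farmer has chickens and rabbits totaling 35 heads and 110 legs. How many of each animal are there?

Let c = chickens, r = rabbits.
Heads: c + r = 35
Legs: 2c + 4r = 110
From the first equation, c = 35 - r. Substitute:
2(35 - r) + 4r = 110
70 + 2r = 110
r = (110 - 70)/2 = 20
c = 35 - 20 = 15

Chickens: 15, Rabbits: 20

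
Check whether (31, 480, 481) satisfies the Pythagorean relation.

Compute a² + b²:
31² + 480² = 961 + 230400 = 231361
Compute c²:
481² = 231361
Since 231361 = 231361, it is a Pythagorean triple.

Yes, it is a Pythagorean triple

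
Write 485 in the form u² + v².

We need to find integers u, v > 0 such that u² + v² = 485.
Trying u = 1: v² = 485 - 1² = 485 - 1 = 484
v = 22
Check: 1² + 22² = 1 + 484 = 485 ✓

485 = 1² + 22²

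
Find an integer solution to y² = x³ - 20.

Try small integer x values and check whether x³ - 20 is a perfect square.
x = 6: x³ - 20 = 6³ - 20 = 216 - 20 = 196
Is 196 a perfect square? 14² = 196 ✓
So (x, y) = (6, -14) is a solution.

x = 6, y = -14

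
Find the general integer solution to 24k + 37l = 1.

Step 1: Compute gcd(24, 37) = 1.
Since 1 divides 1, solutions exist.

Step 2: Find a particular solution using extended Euclidean algorithm.
We get k₀ = 17, l₀ = -11.
Check: 24*17 + 37*-11 = 1 = 1 ✓

Step 3: Write the general solution.
k = 17 + (37/1)t = 17 + 37t
l = -11 - (24/1)t = -11 - 24t
for any integer t.

k = 17 + 37t, l = -11 - 24t for integer t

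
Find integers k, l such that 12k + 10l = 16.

Step 1: Check solvability.
gcd(12, 10) = 2
Since 2 divides 16, solutions exist.

Step 2: Apply extended Euclidean algorithm to find gcd.
We find integers such that 12*x0 + 10*y0 = 2

Step 3: Scale the particular solution.
Multiply by 16/2 = 8:
k = 8, l = -8

Step 4: Verify.
12*(8) + 10*(-8) = 16 = 16 ✓

k = 8, l = -8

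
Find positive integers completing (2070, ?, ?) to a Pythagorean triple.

We need the other leg and hypotenuse such that 2070² + x² = c².
Take x = 912, c = 2262: 2070² + 912² = 4284900 + 831744 = 5116644 = 2262² ✓
Triple: (2070, 912, 2262)

(2070, 912, 2262)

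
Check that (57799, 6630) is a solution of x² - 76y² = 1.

Compute x² = 57799² = 3340724401
Compute 76y² = 76·6630² = 76·43956900 = 3340724400
x² - 76y² = 3340724401 - 3340724400 = 1
Since this equals 1, (57799, 6630) is a solution.

Yes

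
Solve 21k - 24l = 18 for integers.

Step 1: Check solvability.
gcd(21, 24) = 3
Since 3 divides 18, solutions exist.

Step 2: Apply extended Euclidean algorithm to find gcd.
We find integers such that 21*x0 + 24*y0 = 3

Step 3: Scale the particular solution.
Multiply by 18/3 = 6:
k = -6, l = -6

Step 4: Verify.
21*(-6) - 24*(-6) = 18 = 18 ✓

k = -6, l = -6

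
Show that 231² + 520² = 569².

Compute a² + b² = 231² + 520² = 53361 + 270400 = 323761
Compute c² = 569² = 323761
Since 323761 = 323761, confirmed.

Yes, it is a Pythagorean triple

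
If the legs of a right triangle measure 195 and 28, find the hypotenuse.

c² = a² + b² = 195² + 28² = 38025 + 784 = 38809
c = 197

197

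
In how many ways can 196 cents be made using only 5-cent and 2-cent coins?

We need non-negative integers (x, y) with 5x + 2y = 196.
For each x from 0 to 39, check if (196 - 5x) is a non-negative multiple of 2.
Solutions (x, y): (0,98), (2,93), (4,88), (6,83), ...
Count: 20

20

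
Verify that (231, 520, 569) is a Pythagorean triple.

Compute a² + b²:
231² + 520² = 53361 + 270400 = 323761
Compute c²:
569² = 323761
Since 323761 = 323761, it is a Pythagorean triple.

Yes, it is a Pythagorean triple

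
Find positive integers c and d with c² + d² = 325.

We need to find integers c, d > 0 such that c² + d² = 325.
Trying c = 1: d² = 325 - 1² = 325 - 1 = 324
d = 18
Check: 1² + 18² = 1 + 324 = 325 ✓

325 = 1² + 18²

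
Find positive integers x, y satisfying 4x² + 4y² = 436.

Try small values of x and check whether (436 - 4x²)/4 is a perfect square.
x = 10: 4·10² = 400, so 4y² = 436 - 400 = 36, giving y² = 9, y = 3.
Check: 4·10² + 4·3² = 400 + 36 = 436 ✓

x = 10, y = 3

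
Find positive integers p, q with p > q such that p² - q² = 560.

Factor: p² - q² = (p+q)(p-q) = 560.
We need two factors of 560 with the same parity.
Use p+q = 280 and p-q = 2 (product 280·2 = 560).
Adding: 2p = 282, so p = 141.
Subtracting: 2q = 278, so q = 139.
Check: 141² - 139² = 19881 - 19321 = 560 ✓

p = 141, q = 139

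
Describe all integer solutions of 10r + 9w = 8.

Step 1: Compute gcd(10, 9) = 1.
Since 1 divides 8, solutions exist.

Step 2: Find a particular solution using extended Euclidean algorithm.
We get r₀ = 8, w₀ = -8.
Check: 10*8 + 9*-8 = 8 = 8 ✓

Step 3: Write the general solution.
r = 8 + (9/1)t = 8 + 9t
w = -8 - (10/1)t = -8 - 10t
for any integer t.

r = 8 + 9t, w = -8 - 10t for integer t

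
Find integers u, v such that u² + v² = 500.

We need to find integers u, v > 0 such that u² + v² = 500.
Trying u = 4: v² = 500 - 4² = 500 - 16 = 484
v = 22
Check: 4² + 22² = 16 + 484 = 500 ✓

500 = 4² + 22²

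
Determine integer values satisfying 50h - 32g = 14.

Step 1: Check solvability.
gcd(50, 32) = 2
Since 2 divides 14, solutions exist.

Step 2: Apply extended Euclidean algorithm to find gcd.
We find integers such that 50*x0 + 32*y0 = 2

Step 3: Scale the particular solution.
Multiply by 14/2 = 7:
h = -49, g = -77

Step 4: Verify.
50*(-49) - 32*(-77) = 14 = 14 ✓

h = -49, g = -77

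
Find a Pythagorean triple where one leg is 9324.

We need the other leg and hypotenuse such that 9324² + x² = c².
Take x = 23760, c = 25524: 9324² + 23760² = 86936976 + 564537600 = 651474576 = 25524² ✓
Triple: (9324, 23760, 25524)

(9324, 23760, 25524)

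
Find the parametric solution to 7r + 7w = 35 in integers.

Step 1: Compute gcd(7, 7) = 7.
Since 7 divides 35, solutions exist.

Step 2: Find a particular solution using extended Euclidean algorithm.
We get r₀ = 0, w₀ = 5.
Check: 7*0 + 7*5 = 35 = 35 ✓

Step 3: Write the general solution.
r = 0 + (7/7)t = 0 + 1t
w = 5 - (7/7)t = 5 - 1t
for any integer t.

r = 0 + 1t, w = 5 - 1t for integer t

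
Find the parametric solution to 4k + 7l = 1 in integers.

Step 1: Compute gcd(4, 7) = 1.
Since 1 divides 1, solutions exist.

Step 2: Find a particular solution using extended Euclidean algorithm.
We get k₀ = 2, l₀ = -1.
Check: 4*2 + 7*-1 = 1 = 1 ✓

Step 3: Write the general solution.
k = 2 + (7/1)t = 2 + 7t
l = -1 - (4/1)t = -1 - 4t
for any integer t.

k = 2 + 7t, l = -1 - 4t for integer t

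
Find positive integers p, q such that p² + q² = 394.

Search for p with 394 - p² a perfect square.
p = 13: 394 - 13² = 394 - 169 = 225 = 15² ✓
So p = 13, q = 15.

p = 13, q = 15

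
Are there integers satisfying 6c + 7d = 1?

Step 1: Compute gcd(6, 7).
gcd(6, 7) = 1

Step 2: Check divisibility.
Does 1 divide 1? 1 = 1 x 1, so yes.

By the theorem on linear Diophantine equations, 6c + 7d = 1 has integer solutions if and only if gcd(6, 7) divides 1. Since 1 | 1, solutions exist.

Yes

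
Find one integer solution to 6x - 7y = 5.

Step 1: Check solvability.
gcd(6, 7) = 1
Since 1 divides 5, solutions exist.

Step 2: Apply extended Euclidean algorithm to find gcd.
We find integers such that 6*x0 + 7*y0 = 1

Step 3: Scale the particular solution.
Multiply by 5/1 = 5:
x = -5, y = -5

Step 4: Verify.
6*(-5) - 7*(-5) = 5 = 5 ✓

x = -5, y = -5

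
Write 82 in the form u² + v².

We need to find integers u, v > 0 such that u² + v² = 82.
Trying u = 1: v² = 82 - 1² = 82 - 1 = 81
v = 9
Check: 1² + 9² = 1 + 81 = 82 ✓

82 = 1² + 9²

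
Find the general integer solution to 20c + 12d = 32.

Step 1: Compute gcd(20, 12) = 4.
Since 4 divides 32, solutions exist.

Step 2: Find a particular solution using extended Euclidean algorithm.
We get c₀ = -8, d₀ = 16.
Check: 20*-8 + 12*16 = 32 = 32 ✓

Step 3: Write the general solution.
c = -8 + (12/4)t = -8 + 3t
d = 16 - (20/4)t = 16 - 5t
for any integer t.

c = -8 + 3t, d = 16 - 5t for integer t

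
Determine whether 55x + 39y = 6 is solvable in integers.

Step 1: Compute gcd(55, 39).
gcd(55, 39) = 1

Step 2: Check divisibility.
Does 1 divide 6? 6 = 1 x 6, so yes.

By the theorem on linear Diophantine equations, 55x + 39y = 6 has integer solutions if and only if gcd(55, 39) divides 6. Since 1 | 6, solutions exist.

Yes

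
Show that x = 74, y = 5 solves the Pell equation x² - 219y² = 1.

Compute x² = 74² = 5476
Compute 219y² = 219·5² = 219·25 = 5475
x² - 219y² = 5476 - 5475 = 1
Since this equals 1, (74, 5) is a solution.

Yes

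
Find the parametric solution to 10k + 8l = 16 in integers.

Step 1: Compute gcd(10, 8) = 2.
Since 2 divides 16, solutions exist.

Step 2: Find a particular solution using extended Euclidean algorithm.
We get k₀ = 8, l₀ = -8.
Check: 10*8 + 8*-8 = 16 = 16 ✓

Step 3: Write the general solution.
k = 8 + (8/2)t = 8 + 4t
l = -8 - (10/2)t = -8 - 5t
for any integer t.

k = 8 + 4t, l = -8 - 5t for integer t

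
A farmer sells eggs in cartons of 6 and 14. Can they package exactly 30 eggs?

We need non-negative a, b with 6a + 14b = 30.
gcd(6, 14) = 2 divides 30.
Try a = 5: 14b = 30 - 30 = 0, so b = 0.
One way: 5 cartons of 6 and 0 cartons of 14.

Yes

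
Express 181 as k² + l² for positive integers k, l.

We need to find integers k, l > 0 such that k² + l² = 181.
Trying k = 9: l² = 181 - 9² = 181 - 81 = 100
l = 10
Check: 9² + 10² = 81 + 100 = 181 ✓

181 = 9² + 10²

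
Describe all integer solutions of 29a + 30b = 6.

Step 1: Compute gcd(29, 30) = 1.
Since 1 divides 6, solutions exist.

Step 2: Find a particular solution using extended Euclidean algorithm.
We get a₀ = -6, b₀ = 6.
Check: 29*-6 + 30*6 = 6 = 6 ✓

Step 3: Write the general solution.
a = -6 + (30/1)t = -6 + 30t
b = 6 - (29/1)t = 6 - 29t
for any integer t.

a = -6 + 30t, b = 6 - 29t for integer t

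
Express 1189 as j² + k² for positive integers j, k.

We need to find integers j, k > 0 such that j² + k² = 1189.
Trying j = 10: k² = 1189 - 10² = 1189 - 100 = 1089
k = 33
Check: 10² + 33² = 100 + 1089 = 1189 ✓

1189 = 10² + 33²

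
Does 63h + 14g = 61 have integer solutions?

Step 1: Compute gcd(63, 14).
gcd(63, 14) = 7

Step 2: Check divisibility.
Does 7 divide 61? 61 = 7 x 8 + 5, so no.

By the theorem on linear Diophantine equations, 63h + 14g = 61 has integer solutions if and only if gcd(63, 14) divides 61. Since 7 does not divide 61, no solutions exist.

No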